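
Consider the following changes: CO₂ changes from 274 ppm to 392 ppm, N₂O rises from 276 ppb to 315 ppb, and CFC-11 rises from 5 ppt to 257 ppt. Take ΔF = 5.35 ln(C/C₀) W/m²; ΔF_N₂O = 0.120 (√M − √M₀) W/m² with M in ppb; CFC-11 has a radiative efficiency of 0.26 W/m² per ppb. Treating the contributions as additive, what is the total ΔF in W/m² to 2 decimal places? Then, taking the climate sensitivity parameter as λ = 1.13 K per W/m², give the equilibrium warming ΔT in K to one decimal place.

CO₂: 5.35 × ln(392/274) = 5.35 × ln(1.43066) = 5.35 × 0.35814 = 1.9160 W/m².
N₂O: 0.120 × (√315 − √276) = 0.120 × (17.7482 − 16.6132) = 0.120 × 1.1350 = 0.1362 W/m².
CFC-11: Δ = 257 − 5 = 252 ppt = 0.252 ppb; ΔF = 0.26 × 0.252 = 0.0655 W/m².
Total ΔF = 1.9160 + 0.1362 + 0.0655 = 2.1177 W/m².
ΔT = λ ΔF = 1.13 × 2.12 = 2.3956 K.

ΔF = 2.12 W/m²; ΔT = 2.4 K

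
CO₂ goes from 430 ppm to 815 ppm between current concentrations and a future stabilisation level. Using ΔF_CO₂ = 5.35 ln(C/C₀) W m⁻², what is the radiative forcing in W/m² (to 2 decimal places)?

CO₂: 5.35 × ln(815/430) = 5.35 × ln(1.89535) = 5.35 × 0.63940 = 3.4208 W/m².

ΔF = 3.42 W/m²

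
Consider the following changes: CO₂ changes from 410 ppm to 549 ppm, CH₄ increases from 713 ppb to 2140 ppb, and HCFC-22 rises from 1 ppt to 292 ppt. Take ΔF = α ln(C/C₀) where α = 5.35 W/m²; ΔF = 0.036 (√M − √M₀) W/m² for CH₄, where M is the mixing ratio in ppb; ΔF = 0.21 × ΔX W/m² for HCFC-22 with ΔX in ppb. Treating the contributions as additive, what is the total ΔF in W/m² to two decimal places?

CO₂: 5.35 × ln(549/410) = 5.35 × ln(1.33902) = 5.35 × 0.29194 = 1.5619 W/m².
CH₄: 0.036 × (√2140 − √713) = 0.036 × (46.2601 − 26.7021) = 0.036 × 19.5580 = 0.7041 W/m².
HCFC-22: Δ = 292 − 1 = 291 ppt = 0.291 ppb; ΔF = 0.21 × 0.291 = 0.0611 W/m².
Total ΔF = 1.5619 + 0.7041 + 0.0611 = 2.3271 W/m².

ΔF = 2.33 W/m²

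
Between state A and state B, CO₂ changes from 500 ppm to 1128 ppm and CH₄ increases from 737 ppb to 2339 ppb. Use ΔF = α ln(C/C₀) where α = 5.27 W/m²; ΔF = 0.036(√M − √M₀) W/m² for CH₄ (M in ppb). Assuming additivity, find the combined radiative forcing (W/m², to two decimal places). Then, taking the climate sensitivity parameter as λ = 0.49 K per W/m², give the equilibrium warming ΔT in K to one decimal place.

CO₂: 5.27 × ln(1128/500) = 5.27 × ln(2.25600) = 5.27 × 0.81359 = 4.2876 W/m².
CH₄: 0.036 × (√2339 − √737) = 0.036 × (48.3632 − 27.1477) = 0.036 × 21.2155 = 0.7638 W/m².
Total ΔF = 4.2876 + 0.7638 = 5.0514 W/m².
ΔT = λ ΔF = 0.49 × 5.05 = 2.4745 K.

ΔF = 5.05 W/m²; ΔT = 2.5 K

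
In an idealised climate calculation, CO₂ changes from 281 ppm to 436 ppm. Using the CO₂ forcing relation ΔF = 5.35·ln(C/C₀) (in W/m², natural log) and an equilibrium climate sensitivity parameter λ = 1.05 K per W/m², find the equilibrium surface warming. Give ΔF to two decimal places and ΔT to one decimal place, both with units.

CO₂: 5.35 × ln(436/281) = 5.35 × ln(1.55160) = 5.35 × 0.43929 = 2.3502 W/m².
ΔT = λ ΔF = 1.05 × 2.35 = 2.4675 K.

ΔF = 2.35 W/m²; ΔT = 2.5 K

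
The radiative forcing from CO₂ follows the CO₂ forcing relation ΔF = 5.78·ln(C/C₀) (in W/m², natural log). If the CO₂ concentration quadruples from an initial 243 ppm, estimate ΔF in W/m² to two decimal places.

ΔF = 5.78 × ln(4) = 5.78 × 1.38629 = 8.0128 W/m².

ΔF = 8.01 W/m²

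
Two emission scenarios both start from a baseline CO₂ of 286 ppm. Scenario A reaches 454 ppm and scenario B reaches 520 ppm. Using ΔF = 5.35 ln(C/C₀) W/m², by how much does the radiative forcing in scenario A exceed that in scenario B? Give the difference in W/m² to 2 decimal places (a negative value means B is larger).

ΔF_A = 5.35 ln(454/286) = 5.35 × 0.46211 = 2.4723 W/m².
ΔF_B = 5.35 ln(520/286) = 5.35 × 0.59784 = 3.1984 W/m².
Difference: 2.4723 − 3.1984 = -0.7261 W/m².

ΔF_A − ΔF_B = -0.73 W/m²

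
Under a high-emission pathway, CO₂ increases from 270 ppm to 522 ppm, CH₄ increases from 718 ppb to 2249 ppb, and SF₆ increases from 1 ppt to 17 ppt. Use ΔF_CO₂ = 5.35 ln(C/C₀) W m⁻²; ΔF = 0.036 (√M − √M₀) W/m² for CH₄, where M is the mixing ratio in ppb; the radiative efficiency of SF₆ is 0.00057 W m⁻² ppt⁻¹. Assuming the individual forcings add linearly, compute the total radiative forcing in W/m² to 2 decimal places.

ΔF = 4.28 W/m²

CO₂: 5.35 × ln(522/270) = 5.35 × ln(1.93333) = 5.35 × 0.65924 = 3.5269 W/m².
CH₄: 0.036 × (√2249 − √718) = 0.036 × (47.4236 − 26.7955) = 0.036 × 20.6281 = 0.7426 W/m².
SF₆: ΔF = 0.00057 × (17 − 1) = 0.00057 × 16 = 0.0091 W/m².
Total ΔF = 3.5269 + 0.7426 + 0.0091 = 4.2786 W/m².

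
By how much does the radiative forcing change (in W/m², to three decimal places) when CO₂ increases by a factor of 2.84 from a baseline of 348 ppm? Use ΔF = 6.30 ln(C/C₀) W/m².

Because the forcing depends only on the ratio C/C₀, the initial concentration does not enter.
ΔF = 6.30 × ln(2.84) = 6.30 × 1.04380 = 6.5759 W/m².

ΔF = 6.576 W/m²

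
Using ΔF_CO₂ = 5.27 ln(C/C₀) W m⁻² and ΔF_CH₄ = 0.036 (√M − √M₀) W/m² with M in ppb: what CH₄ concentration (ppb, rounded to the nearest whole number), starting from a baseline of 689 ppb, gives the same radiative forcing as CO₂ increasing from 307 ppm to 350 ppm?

M ≈ 2065 ppb

CO₂ forcing: 5.27 × ln(350/307) = 5.27 × 0.131085 = 0.69082 W/m².
Set 0.036(√M − √689) = 0.69082: √M = 0.69082/0.036 + √689 = 19.1894 + 26.2488 = 45.4382.
M = (45.4382)² = 2064.63 ppb.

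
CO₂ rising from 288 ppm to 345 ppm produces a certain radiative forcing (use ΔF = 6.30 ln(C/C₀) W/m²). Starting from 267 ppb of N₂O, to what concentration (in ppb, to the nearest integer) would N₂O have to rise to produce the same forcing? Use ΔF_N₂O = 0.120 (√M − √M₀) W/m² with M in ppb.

CO₂ forcing: 6.30 × ln(345/288) = 6.30 × 0.180584 = 1.13768 W/m².
Set 0.120(√M − √267) = 1.13768: √M = 1.13768/0.120 + √267 = 9.4807 + 16.3401 = 25.8208.
M = (25.8208)² = 666.71 ppb.

M ≈ 667 ppb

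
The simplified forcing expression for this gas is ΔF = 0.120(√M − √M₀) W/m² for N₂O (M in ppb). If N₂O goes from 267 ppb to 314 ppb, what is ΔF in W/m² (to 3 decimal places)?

N₂O: 0.120 × (√314 − √267) = 0.120 × (17.7200 − 16.3401) = 0.120 × 1.3799 = 0.1656 W/m².

ΔF = 0.166 W/m²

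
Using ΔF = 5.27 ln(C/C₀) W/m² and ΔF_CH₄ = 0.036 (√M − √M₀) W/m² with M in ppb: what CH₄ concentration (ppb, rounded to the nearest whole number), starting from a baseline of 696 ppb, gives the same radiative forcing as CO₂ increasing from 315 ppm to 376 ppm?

CO₂ forcing: 5.27 × ln(376/315) = 5.27 × 0.177017 = 0.93288 W/m².
Set 0.036(√M − √696) = 0.93288: √M = 0.93288/0.036 + √696 = 25.9133 + 26.3818 = 52.2951.
M = (52.2951)² = 2734.78 ppb.

M ≈ 2735 ppb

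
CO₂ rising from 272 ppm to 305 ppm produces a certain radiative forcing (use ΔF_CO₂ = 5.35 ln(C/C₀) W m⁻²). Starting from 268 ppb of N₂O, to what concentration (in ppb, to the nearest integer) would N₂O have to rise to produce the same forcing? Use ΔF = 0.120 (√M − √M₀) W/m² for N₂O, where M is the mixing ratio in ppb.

CO₂ forcing: 5.35 × ln(305/272) = 5.35 × 0.114510 = 0.61263 W/m².
Set 0.120(√M − √268) = 0.61263: √M = 0.61263/0.120 + √268 = 5.1053 + 16.3707 = 21.4760.
M = (21.4760)² = 461.22 ppb.

M ≈ 461 ppb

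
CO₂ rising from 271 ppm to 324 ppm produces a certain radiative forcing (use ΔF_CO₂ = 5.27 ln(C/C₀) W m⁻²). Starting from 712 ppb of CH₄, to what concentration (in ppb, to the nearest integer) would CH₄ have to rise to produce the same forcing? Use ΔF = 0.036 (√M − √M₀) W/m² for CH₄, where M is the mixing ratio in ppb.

M ≈ 2791 ppb

CO₂ forcing: 5.27 × ln(324/271) = 5.27 × 0.178625 = 0.94135 W/m².
Set 0.036(√M − √712) = 0.94135: √M = 0.94135/0.036 + √712 = 26.1486 + 26.6833 = 52.8319.
M = (52.8319)² = 2791.21 ppb.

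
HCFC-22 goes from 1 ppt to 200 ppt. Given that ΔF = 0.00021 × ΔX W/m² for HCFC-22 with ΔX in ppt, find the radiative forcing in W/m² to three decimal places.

HCFC-22: ΔF = 0.00021 × (200 − 1) = 0.00021 × 199 = 0.0418 W/m².

ΔF = 0.042 W/m²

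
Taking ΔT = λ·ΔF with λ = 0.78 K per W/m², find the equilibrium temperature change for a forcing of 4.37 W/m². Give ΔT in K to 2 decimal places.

ΔT = 3.41 K

ΔT = λ ΔF = 0.78 × 4.37 = 3.4086 K.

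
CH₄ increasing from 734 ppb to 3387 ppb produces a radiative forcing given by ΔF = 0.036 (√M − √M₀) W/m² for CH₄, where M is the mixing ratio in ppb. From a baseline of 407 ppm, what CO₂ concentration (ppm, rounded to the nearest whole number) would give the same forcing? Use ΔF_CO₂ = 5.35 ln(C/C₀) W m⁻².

CH₄ forcing: 0.036 × (√3387 − √734) = 0.036 × (58.1979 − 27.0924) = 0.036 × 31.1055 = 1.11980 W/m².
Set 5.35 ln(C/407) = 1.11980: ln(C/407) = 1.11980/5.35 = 0.20931, so C = 407 × e^0.20931 = 407 × 1.23283 = 501.76 ppm.

C ≈ 502 ppm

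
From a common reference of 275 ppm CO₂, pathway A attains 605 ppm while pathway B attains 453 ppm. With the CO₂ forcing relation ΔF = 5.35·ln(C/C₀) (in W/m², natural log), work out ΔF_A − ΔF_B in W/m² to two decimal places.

ΔF_A = 5.35 ln(605/275) = 5.35 × 0.78846 = 4.2183 W/m².
ΔF_B = 5.35 ln(453/275) = 5.35 × 0.49912 = 2.6703 W/m².
Difference: 4.2183 − 2.6703 = 1.5480 W/m².

ΔF_A − ΔF_B = 1.55 W/m²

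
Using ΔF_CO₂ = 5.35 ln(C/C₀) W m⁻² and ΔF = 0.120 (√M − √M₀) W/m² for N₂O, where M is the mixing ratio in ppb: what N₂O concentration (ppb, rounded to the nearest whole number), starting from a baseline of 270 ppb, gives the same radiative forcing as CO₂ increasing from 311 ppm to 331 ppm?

CO₂ forcing: 5.35 × ln(331/311) = 5.35 × 0.062325 = 0.33344 W/m².
Set 0.120(√M − √270) = 0.33344: √M = 0.33344/0.120 + √270 = 2.7787 + 16.4317 = 19.2104.
M = (19.2104)² = 369.04 ppb.

M ≈ 369 ppb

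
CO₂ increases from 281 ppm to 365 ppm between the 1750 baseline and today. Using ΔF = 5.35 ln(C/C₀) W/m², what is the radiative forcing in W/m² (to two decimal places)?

ΔF = 1.40 W/m²

CO₂: 5.35 × ln(365/281) = 5.35 × ln(1.29893) = 5.35 × 0.26154 = 1.3992 W/m².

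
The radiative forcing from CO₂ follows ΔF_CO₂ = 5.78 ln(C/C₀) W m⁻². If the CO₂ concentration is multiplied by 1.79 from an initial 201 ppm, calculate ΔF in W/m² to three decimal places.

ΔF = 3.365 W/m²

ΔF = 5.78 × ln(1.79) = 5.78 × 0.58222 = 3.3652 W/m².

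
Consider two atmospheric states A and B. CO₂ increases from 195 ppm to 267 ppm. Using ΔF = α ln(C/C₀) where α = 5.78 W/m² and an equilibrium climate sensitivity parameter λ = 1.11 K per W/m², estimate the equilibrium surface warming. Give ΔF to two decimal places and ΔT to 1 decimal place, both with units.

ΔF = 1.82 W/m²; ΔT = 2.0 K

CO₂: 5.78 × ln(267/195) = 5.78 × ln(1.36923) = 5.78 × 0.31425 = 1.8164 W/m².
ΔT = λ ΔF = 1.11 × 1.82 = 2.0202 K.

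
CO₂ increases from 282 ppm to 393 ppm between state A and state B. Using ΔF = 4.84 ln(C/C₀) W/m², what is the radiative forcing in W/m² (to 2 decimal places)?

ΔF = 1.61 W/m²

CO₂ absorption bands are partially saturated, so forcing scales with the logarithm of the concentration ratio.
CO₂: 4.84 × ln(393/282) = 4.84 × ln(1.39362) = 4.84 × 0.33190 = 1.6064 W/m².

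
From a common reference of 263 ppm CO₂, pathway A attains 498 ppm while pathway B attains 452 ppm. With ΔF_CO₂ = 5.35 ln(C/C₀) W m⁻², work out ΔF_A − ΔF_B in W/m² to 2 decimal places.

ΔF_A = 5.35 ln(498/263) = 5.35 × 0.63845 = 3.4157 W/m².
ΔF_B = 5.35 ln(452/263) = 5.35 × 0.54153 = 2.8972 W/m².
Difference: 3.4157 − 2.8972 = 0.5185 W/m².
(Equivalently, ΔF_A − ΔF_B = 5.35 ln(498/452) = 5.35 × 0.09692 = 0.5185 W/m².)

ΔF_A − ΔF_B = 0.52 W/m²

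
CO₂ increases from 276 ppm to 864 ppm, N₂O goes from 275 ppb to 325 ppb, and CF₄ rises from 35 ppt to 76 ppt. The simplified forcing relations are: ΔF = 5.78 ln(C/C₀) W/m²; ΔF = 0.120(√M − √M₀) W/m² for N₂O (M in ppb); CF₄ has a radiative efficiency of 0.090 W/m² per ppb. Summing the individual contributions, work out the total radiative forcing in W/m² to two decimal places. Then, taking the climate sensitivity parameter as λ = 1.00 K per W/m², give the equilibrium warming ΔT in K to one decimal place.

CO₂: 5.78 × ln(864/276) = 5.78 × ln(3.13043) = 5.78 × 1.14117 = 6.5960 W/m².
N₂O: 0.120 × (√325 − √275) = 0.120 × (18.0278 − 16.5831) = 0.120 × 1.4447 = 0.1734 W/m².
CF₄: Δ = 76 − 35 = 41 ppt = 0.041 ppb; ΔF = 0.090 × 0.041 = 0.0037 W/m².
Total ΔF = 6.5960 + 0.1734 + 0.0037 = 6.7731 W/m².
ΔT = λ ΔF = 1.00 × 6.77 = 6.7700 K.

ΔF = 6.77 W/m²; ΔT = 6.8 K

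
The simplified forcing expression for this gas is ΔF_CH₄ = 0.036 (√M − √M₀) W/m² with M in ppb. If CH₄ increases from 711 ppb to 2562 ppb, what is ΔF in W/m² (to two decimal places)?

CH₄: 0.036 × (√2562 − √711) = 0.036 × (50.6162 − 26.6646) = 0.036 × 23.9516 = 0.8623 W/m².

ΔF = 0.86 W/m²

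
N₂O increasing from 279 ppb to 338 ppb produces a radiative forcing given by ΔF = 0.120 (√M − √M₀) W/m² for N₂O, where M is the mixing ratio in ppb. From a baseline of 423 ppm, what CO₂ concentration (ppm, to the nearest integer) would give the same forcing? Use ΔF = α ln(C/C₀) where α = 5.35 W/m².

C ≈ 439 ppm

N₂O forcing: 0.120 × (√338 − √279) = 0.120 × (18.3848 − 16.7033) = 0.120 × 1.6815 = 0.20178 W/m².
Set 5.35 ln(C/423) = 0.20178: ln(C/423) = 0.20178/5.35 = 0.03772, so C = 423 × e^0.03772 = 423 × 1.03844 = 439.26 ppm.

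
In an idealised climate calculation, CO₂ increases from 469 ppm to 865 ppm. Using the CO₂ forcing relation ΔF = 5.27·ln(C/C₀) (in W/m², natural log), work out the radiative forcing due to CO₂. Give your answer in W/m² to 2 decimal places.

ΔF = 3.23 W/m²

CO₂ absorption bands are partially saturated, so forcing scales with the logarithm of the concentration ratio.
CO₂: 5.27 × ln(865/469) = 5.27 × ln(1.84435) = 5.27 × 0.61213 = 3.2259 W/m².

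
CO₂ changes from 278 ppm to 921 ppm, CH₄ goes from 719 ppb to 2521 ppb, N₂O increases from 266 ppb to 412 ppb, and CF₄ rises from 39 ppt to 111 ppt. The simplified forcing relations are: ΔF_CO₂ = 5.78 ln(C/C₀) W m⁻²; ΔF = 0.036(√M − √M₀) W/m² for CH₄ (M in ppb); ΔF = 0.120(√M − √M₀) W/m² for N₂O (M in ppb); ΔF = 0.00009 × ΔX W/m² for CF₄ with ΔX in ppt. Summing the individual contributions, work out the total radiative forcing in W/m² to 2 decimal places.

CO₂: 5.78 × ln(921/278) = 5.78 × ln(3.31295) = 5.78 × 1.19784 = 6.9235 W/m².
CH₄: 0.036 × (√2521 − √719) = 0.036 × (50.2096 − 26.8142) = 0.036 × 23.3954 = 0.8422 W/m².
N₂O: 0.120 × (√412 − √266) = 0.120 × (20.2978 − 16.3095) = 0.120 × 3.9883 = 0.4786 W/m².
CF₄: ΔF = 0.00009 × (111 − 39) = 0.00009 × 72 = 0.0065 W/m².
Total ΔF = 6.9235 + 0.8422 + 0.4786 + 0.0065 = 8.2508 W/m².

ΔF = 8.25 W/m²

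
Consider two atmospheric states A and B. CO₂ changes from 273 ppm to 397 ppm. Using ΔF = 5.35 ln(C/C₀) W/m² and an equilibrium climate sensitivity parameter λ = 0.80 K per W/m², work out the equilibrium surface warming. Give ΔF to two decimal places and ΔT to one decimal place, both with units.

ΔF = 2.00 W/m²; ΔT = 1.6 K

CO₂: 5.35 × ln(397/273) = 5.35 × ln(1.45421) = 5.35 × 0.37446 = 2.0034 W/m².
ΔT = λ ΔF = 0.80 × 2.00 = 1.6000 K.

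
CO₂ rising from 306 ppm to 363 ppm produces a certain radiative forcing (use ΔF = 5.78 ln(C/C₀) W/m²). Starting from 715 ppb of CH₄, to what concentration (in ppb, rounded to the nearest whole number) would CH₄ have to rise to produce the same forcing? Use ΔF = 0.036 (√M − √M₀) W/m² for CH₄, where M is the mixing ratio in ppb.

CO₂ forcing: 5.78 × ln(363/306) = 5.78 × 0.170818 = 0.98733 W/m².
Set 0.036(√M − √715) = 0.98733: √M = 0.98733/0.036 + √715 = 27.4258 + 26.7395 = 54.1653.
M = (54.1653)² = 2933.88 ppb.

M ≈ 2934 ppb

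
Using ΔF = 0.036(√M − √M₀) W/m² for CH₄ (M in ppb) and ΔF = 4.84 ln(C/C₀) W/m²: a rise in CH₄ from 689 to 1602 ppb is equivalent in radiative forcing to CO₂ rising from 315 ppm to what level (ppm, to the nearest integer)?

C ≈ 349 ppm

CH₄ forcing: 0.036 × (√1602 − √689) = 0.036 × (40.0250 − 26.2488) = 0.036 × 13.7762 = 0.49594 W/m².
Set 4.84 ln(C/315) = 0.49594: ln(C/315) = 0.49594/4.84 = 0.10247, so C = 315 × e^0.10247 = 315 × 1.10790 = 348.99 ppm.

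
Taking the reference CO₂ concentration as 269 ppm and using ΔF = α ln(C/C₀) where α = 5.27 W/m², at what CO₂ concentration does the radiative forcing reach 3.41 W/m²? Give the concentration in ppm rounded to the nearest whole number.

Set 5.27 ln(C/269) = 3.41, so ln(C/269) = 3.41/5.27 = 0.64706.
Then C/269 = e^0.64706 = 1.90992, giving C = 269 × 1.90992 = 513.77 ppm.

C ≈ 514 ppm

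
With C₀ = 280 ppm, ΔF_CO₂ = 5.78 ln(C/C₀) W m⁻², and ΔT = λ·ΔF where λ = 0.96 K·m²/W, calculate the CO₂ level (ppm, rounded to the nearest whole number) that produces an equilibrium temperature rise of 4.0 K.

C ≈ 576 ppm

Required forcing: ΔF = ΔT/λ = 4.0/0.96 = 4.1667 W/m².
Then ln(C/280) = ΔF/5.78 = 4.1667/5.78 = 0.72088.
So C = 280 × e^0.72088 = 280 × 2.05624 = 575.75 ppm.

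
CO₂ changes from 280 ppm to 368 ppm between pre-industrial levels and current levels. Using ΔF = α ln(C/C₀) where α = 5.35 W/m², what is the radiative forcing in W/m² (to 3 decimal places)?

ΔF = 1.462 W/m²

CO₂: 5.35 × ln(368/280) = 5.35 × ln(1.31429) = 5.35 × 0.27330 = 1.4622 W/m².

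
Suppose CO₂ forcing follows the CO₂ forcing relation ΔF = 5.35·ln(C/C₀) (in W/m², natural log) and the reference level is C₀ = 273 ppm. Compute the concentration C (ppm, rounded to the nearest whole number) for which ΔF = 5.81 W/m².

Set 5.35 ln(C/273) = 5.81, so ln(C/273) = 5.81/5.35 = 1.08598.
Then C/273 = e^1.08598 = 2.96234, giving C = 273 × 2.96234 = 808.72 ppm.

C ≈ 809 ppm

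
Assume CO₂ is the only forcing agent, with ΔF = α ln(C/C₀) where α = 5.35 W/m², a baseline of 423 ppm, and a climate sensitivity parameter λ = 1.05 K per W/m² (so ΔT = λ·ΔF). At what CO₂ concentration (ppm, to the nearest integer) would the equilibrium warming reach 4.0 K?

C ≈ 862 ppm

Required forcing: ΔF = ΔT/λ = 4.0/1.05 = 3.8095 W/m².
Then ln(C/423) = ΔF/5.35 = 3.8095/5.35 = 0.71206.
So C = 423 × e^0.71206 = 423 × 2.03819 = 862.15 ppm.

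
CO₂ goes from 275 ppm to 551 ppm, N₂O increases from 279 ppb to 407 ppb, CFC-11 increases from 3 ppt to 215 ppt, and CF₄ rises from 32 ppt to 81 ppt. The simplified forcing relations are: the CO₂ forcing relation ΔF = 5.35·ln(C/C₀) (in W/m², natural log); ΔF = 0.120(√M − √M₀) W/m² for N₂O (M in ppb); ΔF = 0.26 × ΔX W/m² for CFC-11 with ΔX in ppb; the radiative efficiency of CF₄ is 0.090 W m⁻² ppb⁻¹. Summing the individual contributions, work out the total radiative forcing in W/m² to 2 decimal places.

CO₂: 5.35 × ln(551/275) = 5.35 × ln(2.00364) = 5.35 × 0.69497 = 3.7181 W/m².
N₂O: 0.120 × (√407 − √279) = 0.120 × (20.1742 − 16.7033) = 0.120 × 3.4709 = 0.4165 W/m².
CFC-11: Δ = 215 − 3 = 212 ppt = 0.212 ppb; ΔF = 0.26 × 0.212 = 0.0551 W/m².
CF₄: Δ = 81 − 32 = 49 ppt = 0.049 ppb; ΔF = 0.090 × 0.049 = 0.0044 W/m².
Total ΔF = 3.7181 + 0.4165 + 0.0551 + 0.0044 = 4.1941 W/m².

ΔF = 4.19 W/m²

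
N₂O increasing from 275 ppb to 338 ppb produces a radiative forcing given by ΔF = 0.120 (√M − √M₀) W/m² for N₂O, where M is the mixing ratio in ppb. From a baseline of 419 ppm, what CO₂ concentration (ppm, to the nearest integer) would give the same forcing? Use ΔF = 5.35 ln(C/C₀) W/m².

C ≈ 436 ppm

N₂O forcing: 0.120 × (√338 − √275) = 0.120 × (18.3848 − 16.5831) = 0.120 × 1.8017 = 0.21620 W/m².
Set 5.35 ln(C/419) = 0.21620: ln(C/419) = 0.21620/5.35 = 0.04041, so C = 419 × e^0.04041 = 419 × 1.04124 = 436.28 ppm.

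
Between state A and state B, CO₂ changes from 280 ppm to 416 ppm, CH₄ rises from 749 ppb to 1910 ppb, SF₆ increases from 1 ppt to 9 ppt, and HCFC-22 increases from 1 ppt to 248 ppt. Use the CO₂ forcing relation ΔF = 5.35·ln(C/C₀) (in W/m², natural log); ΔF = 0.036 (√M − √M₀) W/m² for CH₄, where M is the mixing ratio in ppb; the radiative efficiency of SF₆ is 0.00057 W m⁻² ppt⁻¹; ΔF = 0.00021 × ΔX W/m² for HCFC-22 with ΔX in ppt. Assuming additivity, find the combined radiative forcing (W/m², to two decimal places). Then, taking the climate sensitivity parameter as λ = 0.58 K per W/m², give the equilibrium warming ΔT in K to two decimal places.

ΔF = 2.76 W/m²; ΔT = 1.60 K

CO₂: 5.35 × ln(416/280) = 5.35 × ln(1.48571) = 5.35 × 0.39589 = 2.1180 W/m².
CH₄: 0.036 × (√1910 − √749) = 0.036 × (43.7035 − 27.3679) = 0.036 × 16.3356 = 0.5881 W/m².
SF₆: ΔF = 0.00057 × (9 − 1) = 0.00057 × 8 = 0.0046 W/m².
HCFC-22: ΔF = 0.00021 × (248 − 1) = 0.00021 × 247 = 0.0519 W/m².
Total ΔF = 2.1180 + 0.5881 + 0.0046 + 0.0519 = 2.7626 W/m².
ΔT = λ ΔF = 0.58 × 2.76 = 1.6008 K.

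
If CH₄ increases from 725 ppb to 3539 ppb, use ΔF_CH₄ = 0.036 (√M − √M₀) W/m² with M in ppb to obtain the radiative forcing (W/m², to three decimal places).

ΔF = 1.172 W/m²

CH₄: 0.036 × (√3539 − √725) = 0.036 × (59.4895 − 26.9258) = 0.036 × 32.5637 = 1.1723 W/m².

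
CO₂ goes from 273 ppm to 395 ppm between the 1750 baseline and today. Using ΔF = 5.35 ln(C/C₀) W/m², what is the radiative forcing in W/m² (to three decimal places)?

ΔF = 1.976 W/m²

CO₂ absorption bands are partially saturated, so forcing scales with the logarithm of the concentration ratio.
CO₂: 5.35 × ln(395/273) = 5.35 × ln(1.44689) = 5.35 × 0.36942 = 1.9764 W/m².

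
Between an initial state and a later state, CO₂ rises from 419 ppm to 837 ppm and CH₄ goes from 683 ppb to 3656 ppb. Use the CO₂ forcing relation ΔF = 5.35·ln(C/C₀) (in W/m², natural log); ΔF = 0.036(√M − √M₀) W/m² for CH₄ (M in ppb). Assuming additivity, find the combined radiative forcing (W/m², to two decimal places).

CO₂: 5.35 × ln(837/419) = 5.35 × ln(1.99761) = 5.35 × 0.69195 = 3.7019 W/m².
CH₄: 0.036 × (√3656 − √683) = 0.036 × (60.4649 − 26.1343) = 0.036 × 34.3306 = 1.2359 W/m².
Total ΔF = 3.7019 + 1.2359 = 4.9378 W/m².

ΔF = 4.94 W/m²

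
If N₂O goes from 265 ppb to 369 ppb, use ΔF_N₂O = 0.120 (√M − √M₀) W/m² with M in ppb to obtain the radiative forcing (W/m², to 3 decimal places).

N₂O: 0.120 × (√369 − √265) = 0.120 × (19.2094 − 16.2788) = 0.120 × 2.9306 = 0.3517 W/m².

ΔF = 0.352 W/m²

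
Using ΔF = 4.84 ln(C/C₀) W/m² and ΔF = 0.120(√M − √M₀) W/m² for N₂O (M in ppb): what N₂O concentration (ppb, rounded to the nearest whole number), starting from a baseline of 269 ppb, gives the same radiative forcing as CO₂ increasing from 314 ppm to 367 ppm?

M ≈ 515 ppb

CO₂ forcing: 4.84 × ln(367/314) = 4.84 × 0.155969 = 0.75489 W/m².
Set 0.120(√M − √269) = 0.75489: √M = 0.75489/0.120 + √269 = 6.2908 + 16.4012 = 22.6920.
M = (22.6920)² = 514.93 ppb.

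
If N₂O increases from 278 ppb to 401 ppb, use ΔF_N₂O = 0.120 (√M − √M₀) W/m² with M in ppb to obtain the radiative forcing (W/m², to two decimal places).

N₂O: 0.120 × (√401 − √278) = 0.120 × (20.0250 − 16.6733) = 0.120 × 3.3517 = 0.4022 W/m².

ΔF = 0.40 W/m²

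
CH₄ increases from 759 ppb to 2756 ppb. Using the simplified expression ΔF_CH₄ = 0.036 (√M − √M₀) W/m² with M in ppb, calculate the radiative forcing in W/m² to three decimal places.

CH₄: 0.036 × (√2756 − √759) = 0.036 × (52.4976 − 27.5500) = 0.036 × 24.9476 = 0.8981 W/m².

ΔF = 0.898 W/m²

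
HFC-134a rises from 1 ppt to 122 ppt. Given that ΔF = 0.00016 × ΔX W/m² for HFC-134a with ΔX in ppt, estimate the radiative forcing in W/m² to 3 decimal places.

ΔF = 0.019 W/m²

HFC-134a: ΔF = 0.00016 × (122 − 1) = 0.00016 × 121 = 0.0194 W/m².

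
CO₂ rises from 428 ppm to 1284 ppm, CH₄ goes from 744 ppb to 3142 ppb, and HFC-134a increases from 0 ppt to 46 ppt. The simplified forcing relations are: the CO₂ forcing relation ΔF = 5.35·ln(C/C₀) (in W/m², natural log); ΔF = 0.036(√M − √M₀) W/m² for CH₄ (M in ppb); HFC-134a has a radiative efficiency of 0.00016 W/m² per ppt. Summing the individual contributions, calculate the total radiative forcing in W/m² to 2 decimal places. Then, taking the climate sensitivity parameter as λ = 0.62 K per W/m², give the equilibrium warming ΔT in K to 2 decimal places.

CO₂: 5.35 × ln(1284/428) = 5.35 × ln(3.00000) = 5.35 × 1.09861 = 5.8776 W/m².
CH₄: 0.036 × (√3142 − √744) = 0.036 × (56.0535 − 27.2764) = 0.036 × 28.7771 = 1.0360 W/m².
HFC-134a: ΔF = 0.00016 × (46 − 0) = 0.00016 × 46 = 0.0074 W/m².
Total ΔF = 5.8776 + 1.0360 + 0.0074 = 6.9210 W/m².
ΔT = λ ΔF = 0.62 × 6.92 = 4.2904 K.

ΔF = 6.92 W/m²; ΔT = 4.29 K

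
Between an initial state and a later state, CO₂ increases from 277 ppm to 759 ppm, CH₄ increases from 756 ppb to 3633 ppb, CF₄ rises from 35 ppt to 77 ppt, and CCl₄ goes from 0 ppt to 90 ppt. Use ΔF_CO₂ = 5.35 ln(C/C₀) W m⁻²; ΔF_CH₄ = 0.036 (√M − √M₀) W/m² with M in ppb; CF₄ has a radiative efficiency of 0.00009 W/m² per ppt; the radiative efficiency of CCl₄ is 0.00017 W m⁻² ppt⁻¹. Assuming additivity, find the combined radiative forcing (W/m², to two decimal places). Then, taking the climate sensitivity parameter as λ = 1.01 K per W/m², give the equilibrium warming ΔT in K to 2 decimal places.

CO₂: 5.35 × ln(759/277) = 5.35 × ln(2.74007) = 5.35 × 1.00798 = 5.3927 W/m².
CH₄: 0.036 × (√3633 − √756) = 0.036 × (60.2744 − 27.4955) = 0.036 × 32.7789 = 1.1800 W/m².
CF₄: ΔF = 0.00009 × (77 − 35) = 0.00009 × 42 = 0.0038 W/m².
CCl₄: ΔF = 0.00017 × (90 − 0) = 0.00017 × 90 = 0.0153 W/m².
Total ΔF = 5.3927 + 1.1800 + 0.0038 + 0.0153 = 6.5918 W/m².
ΔT = λ ΔF = 1.01 × 6.59 = 6.6559 K.

ΔF = 6.59 W/m²; ΔT = 6.66 K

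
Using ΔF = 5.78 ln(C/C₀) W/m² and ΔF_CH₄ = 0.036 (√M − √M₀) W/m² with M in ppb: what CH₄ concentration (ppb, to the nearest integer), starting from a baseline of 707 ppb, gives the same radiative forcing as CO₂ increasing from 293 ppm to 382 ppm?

M ≈ 4785 ppb

CO₂ forcing: 5.78 × ln(382/293) = 5.78 × 0.265248 = 1.53313 W/m².
Set 0.036(√M − √707) = 1.53313: √M = 1.53313/0.036 + √707 = 42.5869 + 26.5895 = 69.1764.
M = (69.1764)² = 4785.37 ppb.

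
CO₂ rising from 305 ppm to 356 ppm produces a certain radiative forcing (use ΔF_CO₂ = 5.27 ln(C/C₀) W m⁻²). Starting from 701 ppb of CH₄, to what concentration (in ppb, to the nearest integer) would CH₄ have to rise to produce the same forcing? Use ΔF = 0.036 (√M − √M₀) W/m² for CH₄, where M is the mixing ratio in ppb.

CO₂ forcing: 5.27 × ln(356/305) = 5.27 × 0.154619 = 0.81484 W/m².
Set 0.036(√M − √701) = 0.81484: √M = 0.81484/0.036 + √701 = 22.6344 + 26.4764 = 49.1108.
M = (49.1108)² = 2411.87 ppb.

M ≈ 2412 ppb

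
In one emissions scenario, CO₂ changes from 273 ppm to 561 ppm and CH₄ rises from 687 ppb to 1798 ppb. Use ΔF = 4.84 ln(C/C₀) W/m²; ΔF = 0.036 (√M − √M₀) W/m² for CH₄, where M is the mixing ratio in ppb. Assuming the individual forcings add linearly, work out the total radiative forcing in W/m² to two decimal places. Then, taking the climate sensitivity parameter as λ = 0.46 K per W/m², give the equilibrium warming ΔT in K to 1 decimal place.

CO₂: 4.84 × ln(561/273) = 4.84 × ln(2.05495) = 4.84 × 0.72025 = 3.4860 W/m².
CH₄: 0.036 × (√1798 − √687) = 0.036 × (42.4028 − 26.2107) = 0.036 × 16.1921 = 0.5829 W/m².
Total ΔF = 3.4860 + 0.5829 = 4.0689 W/m².
ΔT = λ ΔF = 0.46 × 4.07 = 1.8722 K.

ΔF = 4.07 W/m²; ΔT = 1.9 K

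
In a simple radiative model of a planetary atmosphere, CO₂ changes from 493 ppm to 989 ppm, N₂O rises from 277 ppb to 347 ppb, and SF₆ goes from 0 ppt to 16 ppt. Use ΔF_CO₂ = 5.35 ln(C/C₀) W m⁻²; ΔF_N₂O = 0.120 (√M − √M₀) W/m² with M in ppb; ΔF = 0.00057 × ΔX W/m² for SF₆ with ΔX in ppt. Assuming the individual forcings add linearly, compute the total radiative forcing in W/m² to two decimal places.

ΔF = 3.97 W/m²

CO₂: 5.35 × ln(989/493) = 5.35 × ln(2.00609) = 5.35 × 0.69619 = 3.7246 W/m².
N₂O: 0.120 × (√347 − √277) = 0.120 × (18.6279 − 16.6433) = 0.120 × 1.9846 = 0.2382 W/m².
SF₆: ΔF = 0.00057 × (16 − 0) = 0.00057 × 16 = 0.0091 W/m².
Total ΔF = 3.7246 + 0.2382 + 0.0091 = 3.9719 W/m².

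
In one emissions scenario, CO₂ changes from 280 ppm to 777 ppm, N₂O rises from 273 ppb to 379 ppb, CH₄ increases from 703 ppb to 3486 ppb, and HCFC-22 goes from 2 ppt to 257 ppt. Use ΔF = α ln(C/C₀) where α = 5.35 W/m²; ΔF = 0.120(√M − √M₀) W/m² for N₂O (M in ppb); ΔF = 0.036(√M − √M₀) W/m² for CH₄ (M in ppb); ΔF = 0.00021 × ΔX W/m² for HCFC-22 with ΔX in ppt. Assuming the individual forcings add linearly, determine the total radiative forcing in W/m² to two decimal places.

CO₂: 5.35 × ln(777/280) = 5.35 × ln(2.77500) = 5.35 × 1.02065 = 5.4605 W/m².
N₂O: 0.120 × (√379 − √273) = 0.120 × (19.4679 − 16.5227) = 0.120 × 2.9452 = 0.3534 W/m².
CH₄: 0.036 × (√3486 − √703) = 0.036 × (59.0424 − 26.5141) = 0.036 × 32.5283 = 1.1710 W/m².
HCFC-22: ΔF = 0.00021 × (257 − 2) = 0.00021 × 255 = 0.0536 W/m².
Total ΔF = 5.4605 + 0.3534 + 1.1710 + 0.0536 = 7.0385 W/m².

ΔF = 7.04 W/m²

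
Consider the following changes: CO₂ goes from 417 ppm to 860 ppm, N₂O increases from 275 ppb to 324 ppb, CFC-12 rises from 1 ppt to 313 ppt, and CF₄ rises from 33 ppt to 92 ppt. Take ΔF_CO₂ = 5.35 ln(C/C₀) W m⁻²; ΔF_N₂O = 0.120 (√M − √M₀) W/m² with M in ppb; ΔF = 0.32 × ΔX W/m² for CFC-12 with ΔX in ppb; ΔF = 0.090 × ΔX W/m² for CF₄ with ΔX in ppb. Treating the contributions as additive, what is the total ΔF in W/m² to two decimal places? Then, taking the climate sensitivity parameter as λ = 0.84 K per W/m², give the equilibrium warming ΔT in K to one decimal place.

CO₂: 5.35 × ln(860/417) = 5.35 × ln(2.06235) = 5.35 × 0.72385 = 3.8726 W/m².
N₂O: 0.120 × (√324 − √275) = 0.120 × (18.0000 − 16.5831) = 0.120 × 1.4169 = 0.1700 W/m².
CFC-12: Δ = 313 − 1 = 312 ppt = 0.312 ppb; ΔF = 0.32 × 0.312 = 0.0998 W/m².
CF₄: Δ = 92 − 33 = 59 ppt = 0.059 ppb; ΔF = 0.090 × 0.059 = 0.0053 W/m².
Total ΔF = 3.8726 + 0.1700 + 0.0998 + 0.0053 = 4.1477 W/m².
ΔT = λ ΔF = 0.84 × 4.15 = 3.4860 K.

ΔF = 4.15 W/m²; ΔT = 3.5 K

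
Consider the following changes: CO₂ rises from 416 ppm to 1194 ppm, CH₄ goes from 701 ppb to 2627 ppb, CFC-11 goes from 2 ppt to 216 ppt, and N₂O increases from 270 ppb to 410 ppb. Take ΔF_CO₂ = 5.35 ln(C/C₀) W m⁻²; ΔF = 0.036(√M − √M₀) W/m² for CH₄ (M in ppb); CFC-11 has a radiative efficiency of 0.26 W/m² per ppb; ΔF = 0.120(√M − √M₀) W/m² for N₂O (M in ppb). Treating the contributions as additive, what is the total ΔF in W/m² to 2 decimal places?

ΔF = 7.05 W/m²

CO₂: 5.35 × ln(1194/416) = 5.35 × ln(2.87019) = 5.35 × 1.05438 = 5.6409 W/m².
CH₄: 0.036 × (√2627 − √701) = 0.036 × (51.2543 − 26.4764) = 0.036 × 24.7779 = 0.8920 W/m².
CFC-11: Δ = 216 − 2 = 214 ppt = 0.214 ppb; ΔF = 0.26 × 0.214 = 0.0556 W/m².
N₂O: 0.120 × (√410 − √270) = 0.120 × (20.2485 − 16.4317) = 0.120 × 3.8168 = 0.4580 W/m².
Total ΔF = 5.6409 + 0.8920 + 0.0556 + 0.4580 = 7.0465 W/m².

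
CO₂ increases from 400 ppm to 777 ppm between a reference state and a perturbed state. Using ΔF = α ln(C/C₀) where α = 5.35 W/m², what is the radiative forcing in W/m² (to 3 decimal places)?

ΔF = 3.552 W/m²

CO₂: 5.35 × ln(777/400) = 5.35 × ln(1.94250) = 5.35 × 0.66398 = 3.5523 W/m².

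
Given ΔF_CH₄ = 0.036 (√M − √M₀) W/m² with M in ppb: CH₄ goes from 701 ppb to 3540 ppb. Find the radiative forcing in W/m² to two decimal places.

CH₄: 0.036 × (√3540 − √701) = 0.036 × (59.4979 − 26.4764) = 0.036 × 33.0215 = 1.1888 W/m².

ΔF = 1.19 W/m²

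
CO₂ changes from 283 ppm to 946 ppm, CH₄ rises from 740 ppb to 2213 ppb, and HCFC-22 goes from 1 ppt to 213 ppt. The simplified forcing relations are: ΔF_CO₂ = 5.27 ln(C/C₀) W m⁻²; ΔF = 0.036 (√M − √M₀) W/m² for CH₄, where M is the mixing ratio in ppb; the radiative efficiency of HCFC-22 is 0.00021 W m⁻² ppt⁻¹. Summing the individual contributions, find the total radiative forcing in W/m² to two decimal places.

CO₂: 5.27 × ln(946/283) = 5.27 × ln(3.34276) = 5.27 × 1.20680 = 6.3598 W/m².
CH₄: 0.036 × (√2213 − √740) = 0.036 × (47.0425 − 27.2029) = 0.036 × 19.8396 = 0.7142 W/m².
HCFC-22: ΔF = 0.00021 × (213 − 1) = 0.00021 × 212 = 0.0445 W/m².
Total ΔF = 6.3598 + 0.7142 + 0.0445 = 7.1185 W/m².

ΔF = 7.12 W/m²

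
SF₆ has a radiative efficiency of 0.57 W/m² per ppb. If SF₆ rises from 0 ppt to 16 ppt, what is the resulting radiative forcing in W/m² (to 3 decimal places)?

SF₆: Δ = 16 − 0 = 16 ppt = 0.016 ppb; ΔF = 0.57 × 0.016 = 0.0091 W/m².

ΔF = 0.009 W/m²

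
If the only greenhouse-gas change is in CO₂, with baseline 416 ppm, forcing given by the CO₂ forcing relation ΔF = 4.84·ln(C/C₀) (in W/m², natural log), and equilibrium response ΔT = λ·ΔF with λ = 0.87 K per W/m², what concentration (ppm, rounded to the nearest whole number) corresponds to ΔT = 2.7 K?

Required forcing: ΔF = ΔT/λ = 2.7/0.87 = 3.1034 W/m².
Then ln(C/416) = ΔF/4.84 = 3.1034/4.84 = 0.64120.
So C = 416 × e^0.64120 = 416 × 1.89876 = 789.88 ppm.

C ≈ 790 ppm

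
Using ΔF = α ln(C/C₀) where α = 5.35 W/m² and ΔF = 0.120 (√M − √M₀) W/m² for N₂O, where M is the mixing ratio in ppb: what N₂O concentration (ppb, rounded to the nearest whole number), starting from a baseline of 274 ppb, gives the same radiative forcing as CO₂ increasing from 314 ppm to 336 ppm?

M ≈ 383 ppb

CO₂ forcing: 5.35 × ln(336/314) = 5.35 × 0.067718 = 0.36229 W/m².
Set 0.120(√M − √274) = 0.36229: √M = 0.36229/0.120 + √274 = 3.0191 + 16.5529 = 19.5720.
M = (19.5720)² = 383.06 ppb.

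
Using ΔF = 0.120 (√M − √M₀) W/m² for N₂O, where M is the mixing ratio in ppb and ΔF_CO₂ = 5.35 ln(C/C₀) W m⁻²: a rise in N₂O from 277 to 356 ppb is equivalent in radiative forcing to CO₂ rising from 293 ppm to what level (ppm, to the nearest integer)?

N₂O forcing: 0.120 × (√356 − √277) = 0.120 × (18.8680 − 16.6433) = 0.120 × 2.2247 = 0.26696 W/m².
Set 5.35 ln(C/293) = 0.26696: ln(C/293) = 0.26696/5.35 = 0.04990, so C = 293 × e^0.04990 = 293 × 1.05117 = 307.99 ppm.

C ≈ 308 ppm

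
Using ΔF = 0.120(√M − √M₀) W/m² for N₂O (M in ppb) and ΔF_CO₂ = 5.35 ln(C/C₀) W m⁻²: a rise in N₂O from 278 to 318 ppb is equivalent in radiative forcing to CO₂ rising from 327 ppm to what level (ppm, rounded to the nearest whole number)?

C ≈ 336 ppm

N₂O forcing: 0.120 × (√318 − √278) = 0.120 × (17.8326 − 16.6733) = 0.120 × 1.1593 = 0.13912 W/m².
Set 5.35 ln(C/327) = 0.13912: ln(C/327) = 0.13912/5.35 = 0.02600, so C = 327 × e^0.02600 = 327 × 1.02634 = 335.61 ppm.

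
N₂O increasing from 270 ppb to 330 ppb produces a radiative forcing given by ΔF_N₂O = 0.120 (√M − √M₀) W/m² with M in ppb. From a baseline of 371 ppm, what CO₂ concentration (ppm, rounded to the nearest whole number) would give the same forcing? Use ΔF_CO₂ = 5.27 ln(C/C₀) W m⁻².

C ≈ 386 ppm

N₂O forcing: 0.120 × (√330 − √270) = 0.120 × (18.1659 − 16.4317) = 0.120 × 1.7342 = 0.20810 W/m².
Set 5.27 ln(C/371) = 0.20810: ln(C/371) = 0.20810/5.27 = 0.03949, so C = 371 × e^0.03949 = 371 × 1.04028 = 385.94 ppm.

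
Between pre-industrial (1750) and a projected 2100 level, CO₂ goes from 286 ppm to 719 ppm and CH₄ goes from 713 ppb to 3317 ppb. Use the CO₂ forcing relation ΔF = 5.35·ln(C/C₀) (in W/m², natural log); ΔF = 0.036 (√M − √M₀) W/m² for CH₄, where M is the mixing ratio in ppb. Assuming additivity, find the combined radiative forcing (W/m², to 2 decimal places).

CO₂: 5.35 × ln(719/286) = 5.35 × ln(2.51399) = 5.35 × 0.92187 = 4.9320 W/m².
CH₄: 0.036 × (√3317 − √713) = 0.036 × (57.5934 − 26.7021) = 0.036 × 30.8913 = 1.1121 W/m².
Total ΔF = 4.9320 + 1.1121 = 6.0441 W/m².

ΔF = 6.04 W/m²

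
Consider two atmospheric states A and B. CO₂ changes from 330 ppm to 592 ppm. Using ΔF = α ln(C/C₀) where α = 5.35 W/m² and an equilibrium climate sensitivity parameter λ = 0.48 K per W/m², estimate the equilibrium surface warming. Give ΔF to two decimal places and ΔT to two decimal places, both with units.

ΔF = 3.13 W/m²; ΔT = 1.50 K

CO₂: 5.35 × ln(592/330) = 5.35 × ln(1.79394) = 5.35 × 0.58441 = 3.1266 W/m².
ΔT = λ ΔF = 0.48 × 3.13 = 1.5024 K.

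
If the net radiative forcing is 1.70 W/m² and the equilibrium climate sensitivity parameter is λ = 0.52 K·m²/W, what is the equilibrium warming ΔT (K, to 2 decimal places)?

ΔT = 0.88 K

ΔT = λ ΔF = 0.52 × 1.70 = 0.8840 K.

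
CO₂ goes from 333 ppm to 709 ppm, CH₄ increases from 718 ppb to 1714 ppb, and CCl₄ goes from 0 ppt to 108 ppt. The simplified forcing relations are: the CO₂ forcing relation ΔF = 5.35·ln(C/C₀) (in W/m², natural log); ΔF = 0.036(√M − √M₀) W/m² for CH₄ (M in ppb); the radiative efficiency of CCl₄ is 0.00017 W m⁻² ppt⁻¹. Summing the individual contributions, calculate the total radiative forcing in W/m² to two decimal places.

ΔF = 4.59 W/m²

CO₂: 5.35 × ln(709/333) = 5.35 × ln(2.12913) = 5.35 × 0.75571 = 4.0430 W/m².
CH₄: 0.036 × (√1714 − √718) = 0.036 × (41.4005 − 26.7955) = 0.036 × 14.6050 = 0.5258 W/m².
CCl₄: ΔF = 0.00017 × (108 − 0) = 0.00017 × 108 = 0.0184 W/m².
Total ΔF = 4.0430 + 0.5258 + 0.0184 = 4.5872 W/m².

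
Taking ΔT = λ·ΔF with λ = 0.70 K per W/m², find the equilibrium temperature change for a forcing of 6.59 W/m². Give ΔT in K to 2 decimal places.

ΔT = λ ΔF = 0.70 × 6.59 = 4.6130 K.

ΔT = 4.61 K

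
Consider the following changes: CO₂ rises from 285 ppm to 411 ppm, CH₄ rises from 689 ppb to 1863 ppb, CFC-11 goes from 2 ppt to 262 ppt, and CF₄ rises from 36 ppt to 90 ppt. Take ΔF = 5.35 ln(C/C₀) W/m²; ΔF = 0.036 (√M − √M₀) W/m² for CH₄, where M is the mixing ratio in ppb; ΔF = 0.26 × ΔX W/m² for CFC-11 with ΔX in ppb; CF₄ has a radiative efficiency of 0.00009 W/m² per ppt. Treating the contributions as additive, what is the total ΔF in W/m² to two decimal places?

CO₂: 5.35 × ln(411/285) = 5.35 × ln(1.44211) = 5.35 × 0.36611 = 1.9587 W/m².
CH₄: 0.036 × (√1863 − √689) = 0.036 × (43.1625 − 26.2488) = 0.036 × 16.9137 = 0.6089 W/m².
CFC-11: Δ = 262 − 2 = 260 ppt = 0.260 ppb; ΔF = 0.26 × 0.260 = 0.0676 W/m².
CF₄: ΔF = 0.00009 × (90 − 36) = 0.00009 × 54 = 0.0049 W/m².
Total ΔF = 1.9587 + 0.6089 + 0.0676 + 0.0049 = 2.6401 W/m².

ΔF = 2.64 W/m²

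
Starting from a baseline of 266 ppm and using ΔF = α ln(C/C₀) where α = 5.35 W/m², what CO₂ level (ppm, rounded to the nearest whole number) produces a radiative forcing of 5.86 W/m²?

C ≈ 795 ppm

Set 5.35 ln(C/266) = 5.86, so ln(C/266) = 5.86/5.35 = 1.09533.
Then C/266 = e^1.09533 = 2.99017, giving C = 266 × 2.99017 = 795.39 ppm.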